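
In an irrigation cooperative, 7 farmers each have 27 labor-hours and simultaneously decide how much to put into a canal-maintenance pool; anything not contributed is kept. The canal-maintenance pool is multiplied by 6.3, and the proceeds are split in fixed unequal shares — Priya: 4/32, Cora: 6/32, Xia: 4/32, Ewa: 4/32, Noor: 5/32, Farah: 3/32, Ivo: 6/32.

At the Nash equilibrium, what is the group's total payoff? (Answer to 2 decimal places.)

475.20 labor-hours

Each unit j contributes comes back to j as 6.3 × (j's share), so j prefers to contribute only if that share exceeds 1/6.3 = 0.1587; otherwise keeping the unit dominates.
The shares above 0.1587 belong to Cora and Ivo, contributing 27 each; the remaining 5 contribute 0. Total contributed: 54.
The canal-maintenance pool pays out 6.3 × 54 = 340.20 in total (split across the unequal shares, but the aggregate is all that matters for the group sum).
The 5 free-riders keep 27 each, adding 135. Group total = 135 + 340.20 = 475.20.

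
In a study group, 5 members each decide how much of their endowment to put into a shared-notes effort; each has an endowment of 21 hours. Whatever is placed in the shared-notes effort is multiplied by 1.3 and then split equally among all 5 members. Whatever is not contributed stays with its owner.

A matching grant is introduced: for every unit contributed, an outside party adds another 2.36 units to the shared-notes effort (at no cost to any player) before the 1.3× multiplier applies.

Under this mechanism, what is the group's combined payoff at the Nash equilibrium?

105.00 hours

The effective private return is 1.3 × 3.36 / 5 = 0.8736, which is still under 1, so the mechanism doesn't change anyone's dominant strategy: zero contribution.
At the Nash equilibrium no one contributes; group total payoff = 5 × 21 = 105.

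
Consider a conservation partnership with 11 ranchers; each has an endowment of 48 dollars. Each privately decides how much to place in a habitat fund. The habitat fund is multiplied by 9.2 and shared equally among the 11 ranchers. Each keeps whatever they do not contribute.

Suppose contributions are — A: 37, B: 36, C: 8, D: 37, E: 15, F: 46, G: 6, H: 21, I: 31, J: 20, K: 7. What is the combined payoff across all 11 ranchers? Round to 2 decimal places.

2692.80 dollars

Total contributed: 37 + 36 + 8 + 37 + 15 + 46 + 6 + 21 + 31 + 20 + 7 = 264; total kept: 11 × 48 − 264 = 264.
The habitat fund pays out 9.2 × 264 = 2428.80 in aggregate.
Group total = 264 + 2428.80 = 2692.80.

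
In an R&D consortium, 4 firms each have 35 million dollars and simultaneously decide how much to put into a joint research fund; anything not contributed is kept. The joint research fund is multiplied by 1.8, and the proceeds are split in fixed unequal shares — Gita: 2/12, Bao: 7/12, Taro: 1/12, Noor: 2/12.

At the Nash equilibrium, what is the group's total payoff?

A player with share s gets back 1.8·s per unit contributed, so full contribution is dominant for anyone with s > 1/1.8 = 0.5556 and zero contribution is dominant for anyone below.
The only share above 0.5556 is Bao's 7/12, contributing 35; the remaining 3 contribute 0. Total contributed: 35.
The joint research fund pays out 1.8 × 35 = 63.00 in total (split across the unequal shares, but the aggregate is all that matters for the group sum).
The 3 free-riders keep 35 each, adding 105. Group total = 105 + 63.00 = 168.00.

168.00 million dollars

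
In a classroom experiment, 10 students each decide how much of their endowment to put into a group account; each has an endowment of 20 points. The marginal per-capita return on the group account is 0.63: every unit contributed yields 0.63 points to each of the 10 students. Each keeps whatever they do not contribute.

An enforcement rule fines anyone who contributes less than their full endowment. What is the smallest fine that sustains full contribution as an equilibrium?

Given the others contribute fully, the best deviation is to contribute 0 (any partial contribution still incurs the fine and gives up units whose private return 0.63 is below 1).
Deviating from 20 to 0 saves 20 points but forfeits the deviator's share of the drop in the group account: 0.63 × 20 = 12.60.
So the deviation gain is 20 − 12.60 = 7.40, and the fine must be at least 7.40 points to wipe it out.

7.40 points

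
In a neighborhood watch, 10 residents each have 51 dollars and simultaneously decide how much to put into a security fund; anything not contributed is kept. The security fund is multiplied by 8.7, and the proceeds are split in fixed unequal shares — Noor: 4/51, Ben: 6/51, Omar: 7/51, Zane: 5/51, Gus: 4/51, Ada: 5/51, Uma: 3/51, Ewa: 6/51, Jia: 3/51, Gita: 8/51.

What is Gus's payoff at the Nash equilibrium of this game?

190.20 dollars

For player j, contributing a unit is worthwhile iff 8.7 × (j's share) ≥ 1, i.e. iff j's share is at least 0.1149.
The shares above 0.1149 belong to Ben, Omar, Ewa and Gita, contributing 51 each; the remaining 6 contribute 0. Total contributed: 204.
Gus keeps 51 and receives 8.7 × 204 × 4/51 = 139.20 from the security fund, for a payoff of 190.20.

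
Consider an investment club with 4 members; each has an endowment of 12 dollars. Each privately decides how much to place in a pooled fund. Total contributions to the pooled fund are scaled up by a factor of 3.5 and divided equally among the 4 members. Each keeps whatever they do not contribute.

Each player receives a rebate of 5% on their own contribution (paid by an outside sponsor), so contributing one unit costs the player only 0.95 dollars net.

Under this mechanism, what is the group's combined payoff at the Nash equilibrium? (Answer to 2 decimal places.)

48.00 dollars

With the mechanism, a contributed unit returns (3.5/4) / 0.95 = 0.9211 per unit of net cost — still below 1 — so contributing 0 remains dominant for every player.
Everyone keeps their endowment and the group total is 4 × 12 = 48.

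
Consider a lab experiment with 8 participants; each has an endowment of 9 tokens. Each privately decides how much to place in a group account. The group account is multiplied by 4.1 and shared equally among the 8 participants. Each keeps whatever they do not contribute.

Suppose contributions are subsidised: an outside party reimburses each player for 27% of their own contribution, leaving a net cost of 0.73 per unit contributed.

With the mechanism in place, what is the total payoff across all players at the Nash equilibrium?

The effective private return is (4.1/8) / 0.73 = 0.7021, which is still under 1, so the mechanism doesn't change anyone's dominant strategy: zero contribution.
Everyone keeps their endowment and the group total is 8 × 9 = 72.

72.00 tokens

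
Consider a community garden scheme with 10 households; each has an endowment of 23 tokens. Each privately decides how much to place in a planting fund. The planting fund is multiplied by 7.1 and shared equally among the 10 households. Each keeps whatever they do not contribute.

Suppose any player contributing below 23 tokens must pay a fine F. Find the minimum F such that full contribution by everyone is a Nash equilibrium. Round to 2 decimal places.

6.67 tokens

Given the others contribute fully, the best deviation is to contribute 0 (any partial contribution still incurs the fine and gives up units whose private return 0.7100 is below 1).
Deviating from 23 to 0 saves 23 tokens but forfeits the deviator's share of the drop in the planting fund: 7.1/10 × 23 = 16.33.
So the deviation gain is 23 − 16.33 = 6.67, and the fine must be at least 6.67 tokens to wipe it out.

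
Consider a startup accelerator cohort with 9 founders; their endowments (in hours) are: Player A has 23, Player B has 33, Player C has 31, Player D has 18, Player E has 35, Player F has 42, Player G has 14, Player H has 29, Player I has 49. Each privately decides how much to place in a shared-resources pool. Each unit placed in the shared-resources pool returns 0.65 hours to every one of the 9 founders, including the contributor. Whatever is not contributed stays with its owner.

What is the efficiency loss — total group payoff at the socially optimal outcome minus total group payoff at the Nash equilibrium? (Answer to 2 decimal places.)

1328.90 hours

The private return per contributed unit is 0.65 < 1 for everyone, so the Nash equilibrium is zero contribution and the group total is Σ E_j = 23 + 33 + 31 + 18 + 35 + 42 + 14 + 29 + 49 = 274.
Each contributed unit returns 5.850 to the group, so the social optimum is full contribution by everyone: group total = 5.850 × 274 = 1602.90.
Efficiency loss = (5.850 − 1) × 274 = 1328.90.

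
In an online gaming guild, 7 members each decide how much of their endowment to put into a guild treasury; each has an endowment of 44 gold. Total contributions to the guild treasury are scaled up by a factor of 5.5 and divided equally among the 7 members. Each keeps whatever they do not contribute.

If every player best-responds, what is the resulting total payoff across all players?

308.00 gold

Each contributed unit returns 5.5/7 = 0.7857 to its contributor — below 1 — so contributing 0 is dominant for every player. At the Nash equilibrium everyone keeps their 44, and the group total is 7 × 44 = 308.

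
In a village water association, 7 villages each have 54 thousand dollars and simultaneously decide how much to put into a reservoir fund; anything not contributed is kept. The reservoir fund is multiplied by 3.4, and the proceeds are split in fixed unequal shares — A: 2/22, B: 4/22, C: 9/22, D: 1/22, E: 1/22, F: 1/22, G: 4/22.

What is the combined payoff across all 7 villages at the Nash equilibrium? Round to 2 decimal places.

Each unit j contributes comes back to j as 3.4 × (j's share), so j prefers to contribute only if that share exceeds 1/3.4 = 0.2941; otherwise keeping the unit dominates.
C alone (share 9/22) is above the threshold, contributing 54; the remaining 6 contribute 0. Total contributed: 54.
The reservoir fund pays out 3.4 × 54 = 183.60 in total (split across the unequal shares, but the aggregate is all that matters for the group sum).
The 6 free-riders keep 54 each, adding 324. Group total = 324 + 183.60 = 507.60.

507.60 thousand dollars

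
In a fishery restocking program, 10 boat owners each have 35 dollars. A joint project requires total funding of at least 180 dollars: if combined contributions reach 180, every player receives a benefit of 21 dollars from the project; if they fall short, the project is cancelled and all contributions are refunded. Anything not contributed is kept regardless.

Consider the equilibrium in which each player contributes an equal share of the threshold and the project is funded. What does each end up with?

38 dollars

Equal share of the threshold: 180/10 = 18.
At this profile no one gains by cutting their contribution: any cut drops the total below 180, the project is cancelled, contributions are refunded, and the deviator ends with 35, which is less than 35 − 18 + 21 = 38. Contributing more than 18 just wastes the excess. So contributing exactly 18 is a best response.
Each player's payoff: 35 − 18 + 21 = 38.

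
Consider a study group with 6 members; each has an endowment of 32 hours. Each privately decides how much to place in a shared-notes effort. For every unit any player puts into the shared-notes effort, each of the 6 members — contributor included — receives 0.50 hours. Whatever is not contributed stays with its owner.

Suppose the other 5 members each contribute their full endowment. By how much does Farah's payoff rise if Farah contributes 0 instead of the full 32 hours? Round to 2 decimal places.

16.00 hours

Switching from a contribution of 32 to 0 lets Farah keep an extra 32 hours, but lowers the shared-notes effort by 32, which costs Farah their own share of that drop: 0.50 × 32 = 16.00.
Net gain = 32 − 16.00 = 16.00. The private return per contributed unit (0.50) is below 1, so free-riding is indeed the best response regardless of what the others do.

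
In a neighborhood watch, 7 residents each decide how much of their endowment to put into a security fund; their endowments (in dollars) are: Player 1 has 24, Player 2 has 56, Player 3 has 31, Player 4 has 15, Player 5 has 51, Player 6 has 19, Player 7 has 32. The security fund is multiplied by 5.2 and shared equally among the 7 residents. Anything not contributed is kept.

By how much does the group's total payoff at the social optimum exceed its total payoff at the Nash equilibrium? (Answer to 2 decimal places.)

957.60 dollars

The private return per contributed unit is 5.2/7 = 0.7429 < 1 for every player regardless of endowment, so the Nash equilibrium is zero contribution and the group total is Σ E_j = 24 + 56 + 31 + 15 + 51 + 19 + 32 = 228.
Each contributed unit returns 5.200 to the group, so the social optimum is full contribution by everyone: group total = 5.200 × 228 = 1185.60.
Efficiency loss = (5.200 − 1) × 228 = 957.60.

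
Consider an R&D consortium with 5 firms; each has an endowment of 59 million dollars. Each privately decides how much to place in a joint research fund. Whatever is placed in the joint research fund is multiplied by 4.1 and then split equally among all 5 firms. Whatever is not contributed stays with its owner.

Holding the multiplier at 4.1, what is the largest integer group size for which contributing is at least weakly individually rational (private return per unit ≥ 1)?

4

Private return per unit is 4.1/(group size), which is ≥ 1 whenever the group size is ≤ 4.1.
The largest such integer is 4.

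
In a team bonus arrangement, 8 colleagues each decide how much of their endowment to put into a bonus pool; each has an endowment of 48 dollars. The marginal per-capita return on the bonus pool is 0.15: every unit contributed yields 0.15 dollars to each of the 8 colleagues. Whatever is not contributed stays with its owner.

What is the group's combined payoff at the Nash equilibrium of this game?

The private return per contributed unit is 0.15 < 1, so contributing 0 is dominant for every player. At the Nash equilibrium everyone keeps their 48, and the group total is 8 × 48 = 384.

384.00 dollars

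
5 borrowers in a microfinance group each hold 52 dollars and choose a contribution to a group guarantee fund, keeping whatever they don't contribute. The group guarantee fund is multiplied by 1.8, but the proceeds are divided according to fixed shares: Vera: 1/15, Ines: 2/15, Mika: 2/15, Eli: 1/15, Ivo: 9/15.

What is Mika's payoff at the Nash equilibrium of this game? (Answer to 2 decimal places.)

64.48 dollars

Player j's private return per contributed unit is 1.8 × (j's share). Contributing is weakly dominant for j when that share is at least 1/1.8 = 0.5556, and contributing 0 is dominant otherwise.
Ivo alone (share 9/15) is above the threshold, contributing 52; the remaining 4 contribute 0. Total contributed: 52.
Mika keeps 52 and receives 1.8 × 52 × 2/15 = 12.48 from the group guarantee fund, for a payoff of 64.48.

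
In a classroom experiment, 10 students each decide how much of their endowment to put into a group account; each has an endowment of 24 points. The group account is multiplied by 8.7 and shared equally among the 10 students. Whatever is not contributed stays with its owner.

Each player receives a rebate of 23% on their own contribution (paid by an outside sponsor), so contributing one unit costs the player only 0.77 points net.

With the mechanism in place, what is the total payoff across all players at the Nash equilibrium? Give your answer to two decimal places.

2143.20 points

Under the mechanism each unit contributed yields (8.7/10) / 0.77 = 1.1299 back to its contributor per unit of net cost, which exceeds 1, making full contribution the dominant choice for everyone.
At the Nash equilibrium everyone contributes 24. Group total payoff = 10 × (24 × 0.23 + 8.7 × 24) = 2143.20.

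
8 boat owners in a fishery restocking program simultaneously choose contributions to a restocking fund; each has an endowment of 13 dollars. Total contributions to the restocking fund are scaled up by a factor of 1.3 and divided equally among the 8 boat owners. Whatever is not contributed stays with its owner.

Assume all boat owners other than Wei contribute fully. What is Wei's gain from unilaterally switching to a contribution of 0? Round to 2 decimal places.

10.89 dollars

Switching from a contribution of 13 to 0 lets Wei keep an extra 13 dollars, but lowers the restocking fund by 13, which costs Wei their own share of that drop: 1.3/8 × 13 = 2.11.
Net gain = 13 − 2.11 = 10.89. The private return per contributed unit (0.1625) is below 1, so free-riding is indeed the best response regardless of what the others do.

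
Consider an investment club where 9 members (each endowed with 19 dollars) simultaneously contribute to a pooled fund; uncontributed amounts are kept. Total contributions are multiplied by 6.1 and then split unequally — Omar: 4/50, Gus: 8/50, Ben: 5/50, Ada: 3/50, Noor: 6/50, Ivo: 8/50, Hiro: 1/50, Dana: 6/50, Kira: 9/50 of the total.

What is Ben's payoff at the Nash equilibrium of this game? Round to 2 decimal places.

30.59 dollars

For player j, contributing a unit is worthwhile iff 6.1 × (j's share) ≥ 1, i.e. iff j's share is at least 0.1639.
Kira alone (share 9/50) is above the threshold, contributing 19; the remaining 8 contribute 0. Total contributed: 19.
Ben keeps 19 and receives 6.1 × 19 × 5/50 = 11.59 from the pooled fund, for a payoff of 30.59.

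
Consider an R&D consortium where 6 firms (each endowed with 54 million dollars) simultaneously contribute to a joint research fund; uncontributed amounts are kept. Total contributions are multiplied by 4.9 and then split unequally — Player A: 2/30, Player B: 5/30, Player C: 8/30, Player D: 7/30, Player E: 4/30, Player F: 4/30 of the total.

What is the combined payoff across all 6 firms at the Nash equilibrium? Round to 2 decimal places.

For player j, contributing a unit is worthwhile iff 4.9 × (j's share) ≥ 1, i.e. iff j's share is at least 0.2041.
Player C and Player D clear that bar, contributing 54 each; the remaining 4 contribute 0. Total contributed: 108.
The joint research fund pays out 4.9 × 108 = 529.20 in total (split across the unequal shares, but the aggregate is all that matters for the group sum).
The 4 free-riders keep 54 each, adding 216. Group total = 216 + 529.20 = 745.20.

745.20 million dollars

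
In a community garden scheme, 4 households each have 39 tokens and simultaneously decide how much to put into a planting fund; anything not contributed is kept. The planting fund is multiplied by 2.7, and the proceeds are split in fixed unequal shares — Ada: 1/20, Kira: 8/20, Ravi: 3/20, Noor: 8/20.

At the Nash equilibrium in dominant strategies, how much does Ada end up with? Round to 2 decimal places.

A player with share s gets back 2.7·s per unit contributed, so full contribution is dominant for anyone with s > 1/2.7 = 0.3704 and zero contribution is dominant for anyone below.
Kira and Noor are above the threshold, contributing 39 each; the remaining 2 contribute 0. Total contributed: 78.
Ada keeps 39 and receives 2.7 × 78 × 1/20 = 10.53 from the planting fund, for a payoff of 49.53.

49.53 tokens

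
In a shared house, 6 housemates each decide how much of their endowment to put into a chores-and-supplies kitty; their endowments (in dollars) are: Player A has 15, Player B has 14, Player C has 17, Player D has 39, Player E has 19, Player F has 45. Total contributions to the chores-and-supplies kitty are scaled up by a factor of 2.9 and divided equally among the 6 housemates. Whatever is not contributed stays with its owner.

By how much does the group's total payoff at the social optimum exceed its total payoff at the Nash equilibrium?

283.10 dollars

The private return per contributed unit is 2.9/6 = 0.4833 < 1 for every player regardless of endowment, so the Nash equilibrium is zero contribution and the group total is Σ E_j = 15 + 14 + 17 + 39 + 19 + 45 = 149.
Each contributed unit returns 2.900 to the group, so the social optimum is full contribution by everyone: group total = 2.900 × 149 = 432.10.
Efficiency loss = (2.900 − 1) × 149 = 283.10.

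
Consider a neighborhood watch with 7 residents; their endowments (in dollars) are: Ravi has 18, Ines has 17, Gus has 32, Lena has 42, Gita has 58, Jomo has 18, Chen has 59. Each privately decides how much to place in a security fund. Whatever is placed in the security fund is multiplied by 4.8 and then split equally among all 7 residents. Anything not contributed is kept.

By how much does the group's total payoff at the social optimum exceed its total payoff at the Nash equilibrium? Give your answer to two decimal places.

927.20 dollars

The private return per contributed unit is 4.8/7 = 0.6857 < 1 for every player regardless of endowment, so the Nash equilibrium is zero contribution and the group total is Σ E_j = 18 + 17 + 32 + 42 + 58 + 18 + 59 = 244.
Each contributed unit returns 4.800 to the group, so the social optimum is full contribution by everyone: group total = 4.800 × 244 = 1171.20.
Efficiency loss = (4.800 − 1) × 244 = 927.20.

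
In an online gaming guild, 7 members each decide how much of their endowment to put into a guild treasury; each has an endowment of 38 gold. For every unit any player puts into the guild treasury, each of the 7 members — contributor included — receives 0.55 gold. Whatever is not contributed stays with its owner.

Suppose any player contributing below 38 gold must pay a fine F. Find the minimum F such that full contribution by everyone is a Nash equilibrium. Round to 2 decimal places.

Given the others contribute fully, the best deviation is to contribute 0 (any partial contribution still incurs the fine and gives up units whose private return 0.55 is below 1).
Deviating from 38 to 0 saves 38 gold but forfeits the deviator's share of the drop in the guild treasury: 0.55 × 38 = 20.90.
So the deviation gain is 38 − 20.90 = 17.10, and the fine must be at least 17.10 gold to wipe it out.

17.10 gold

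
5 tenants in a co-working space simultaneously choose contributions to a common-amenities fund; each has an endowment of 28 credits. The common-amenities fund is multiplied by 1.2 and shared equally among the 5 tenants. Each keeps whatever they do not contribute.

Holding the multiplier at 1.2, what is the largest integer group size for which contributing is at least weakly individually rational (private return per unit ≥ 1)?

Private return per unit is 1.2/(group size), which is ≥ 1 whenever the group size is ≤ 1.2.
The largest such integer is 1.

1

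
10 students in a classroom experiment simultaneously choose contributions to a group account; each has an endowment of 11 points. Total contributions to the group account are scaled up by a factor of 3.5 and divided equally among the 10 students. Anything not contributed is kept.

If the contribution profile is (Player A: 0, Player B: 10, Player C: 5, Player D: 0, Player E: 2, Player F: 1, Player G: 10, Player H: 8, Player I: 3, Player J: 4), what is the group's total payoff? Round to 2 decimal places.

Total contributed: 0 + 10 + 5 + 0 + 2 + 1 + 10 + 8 + 3 + 4 = 43; total kept: 10 × 11 − 43 = 67.
The group account pays out 3.5 × 43 = 150.50 in aggregate.
Group total = 67 + 150.50 = 217.50.

217.50 points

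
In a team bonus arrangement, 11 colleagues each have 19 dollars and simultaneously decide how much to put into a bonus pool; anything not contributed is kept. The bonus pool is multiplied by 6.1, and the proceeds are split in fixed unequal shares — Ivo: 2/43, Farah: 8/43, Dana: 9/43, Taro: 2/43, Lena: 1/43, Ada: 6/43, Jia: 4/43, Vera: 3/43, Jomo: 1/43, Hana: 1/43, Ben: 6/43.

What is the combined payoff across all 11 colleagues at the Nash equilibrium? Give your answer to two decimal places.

402.80 dollars

Player j's private return per contributed unit is 6.1 × (j's share). Contributing is weakly dominant for j when that share is at least 1/6.1 = 0.1639, and contributing 0 is dominant otherwise.
The shares above 0.1639 belong to Farah and Dana, contributing 19 each; the remaining 9 contribute 0. Total contributed: 38.
The bonus pool pays out 6.1 × 38 = 231.80 in total (split across the unequal shares, but the aggregate is all that matters for the group sum).
The 9 free-riders keep 19 each, adding 171. Group total = 171 + 231.80 = 402.80.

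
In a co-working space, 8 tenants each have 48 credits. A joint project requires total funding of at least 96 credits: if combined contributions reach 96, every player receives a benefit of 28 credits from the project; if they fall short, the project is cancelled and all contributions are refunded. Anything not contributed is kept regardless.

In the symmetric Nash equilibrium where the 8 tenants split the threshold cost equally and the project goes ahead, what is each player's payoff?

Equal share of the threshold: 96/8 = 12.
At this profile no one gains by cutting their contribution: any cut drops the total below 96, the project is cancelled, contributions are refunded, and the deviator ends with 48, which is less than 48 − 12 + 28 = 64. Contributing more than 12 just wastes the excess. So contributing exactly 12 is a best response.
Each player's payoff: 48 − 12 + 28 = 64.

64 credits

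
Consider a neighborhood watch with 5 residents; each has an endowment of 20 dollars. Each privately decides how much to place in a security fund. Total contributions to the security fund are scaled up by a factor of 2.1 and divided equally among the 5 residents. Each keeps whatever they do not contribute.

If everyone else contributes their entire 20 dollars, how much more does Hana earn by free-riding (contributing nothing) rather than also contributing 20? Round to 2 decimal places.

11.60 dollars

Switching from a contribution of 20 to 0 lets Hana keep an extra 20 dollars, but lowers the security fund by 20, which costs Hana their own share of that drop: 2.1/5 × 20 = 8.40.
Net gain = 20 − 8.40 = 11.60. The private return per contributed unit (0.4200) is below 1, so free-riding is indeed the best response regardless of what the others do.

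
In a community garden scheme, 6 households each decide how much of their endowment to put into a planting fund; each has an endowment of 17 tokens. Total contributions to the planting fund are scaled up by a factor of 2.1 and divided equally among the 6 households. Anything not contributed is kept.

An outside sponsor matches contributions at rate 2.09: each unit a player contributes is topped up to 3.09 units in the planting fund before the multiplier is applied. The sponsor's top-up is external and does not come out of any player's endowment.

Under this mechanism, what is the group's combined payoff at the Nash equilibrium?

The effective private return per unit is now 2.1 × 3.09 / 6 = 1.0815 > 1, so every player's dominant strategy flips to full contribution.
At the Nash equilibrium everyone contributes 17. Group total payoff = 2.1 × 3.09 × 102 = 661.88.

661.88 tokens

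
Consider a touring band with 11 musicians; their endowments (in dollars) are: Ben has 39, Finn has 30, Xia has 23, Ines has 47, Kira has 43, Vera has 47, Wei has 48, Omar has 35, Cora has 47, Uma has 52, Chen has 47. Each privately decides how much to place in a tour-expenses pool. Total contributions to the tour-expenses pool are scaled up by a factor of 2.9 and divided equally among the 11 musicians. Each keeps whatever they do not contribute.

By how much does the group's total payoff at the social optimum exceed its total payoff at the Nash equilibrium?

The private return per contributed unit is 2.9/11 = 0.2636 < 1 for every player regardless of endowment, so the Nash equilibrium is zero contribution and the group total is Σ E_j = 39 + 30 + 23 + 47 + 43 + 47 + 48 + 35 + 47 + 52 + 47 = 458.
Each contributed unit returns 2.900 to the group, so the social optimum is full contribution by everyone: group total = 2.900 × 458 = 1328.20.
Efficiency loss = (2.900 − 1) × 458 = 870.20.

870.20 dollars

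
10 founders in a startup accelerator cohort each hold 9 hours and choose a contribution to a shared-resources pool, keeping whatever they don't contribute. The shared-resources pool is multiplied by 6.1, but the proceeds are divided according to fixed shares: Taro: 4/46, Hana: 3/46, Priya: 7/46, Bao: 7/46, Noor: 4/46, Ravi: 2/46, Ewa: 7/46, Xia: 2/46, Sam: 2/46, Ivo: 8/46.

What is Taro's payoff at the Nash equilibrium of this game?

13.77 hours

For player j, contributing a unit is worthwhile iff 6.1 × (j's share) ≥ 1, i.e. iff j's share is at least 0.1639.
The only share above 0.1639 is Ivo's 8/46, contributing 9; the remaining 9 contribute 0. Total contributed: 9.
Taro keeps 9 and receives 6.1 × 9 × 4/46 = 4.77 from the shared-resources pool, for a payoff of 13.77.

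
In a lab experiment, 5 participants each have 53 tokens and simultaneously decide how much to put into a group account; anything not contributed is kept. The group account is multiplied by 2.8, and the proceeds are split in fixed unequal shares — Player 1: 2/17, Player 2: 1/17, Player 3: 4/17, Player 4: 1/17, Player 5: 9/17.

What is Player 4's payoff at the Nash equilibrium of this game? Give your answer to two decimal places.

Each unit j contributes comes back to j as 2.8 × (j's share), so j prefers to contribute only if that share exceeds 1/2.8 = 0.3571; otherwise keeping the unit dominates.
Player 5 alone (share 9/17) is above the threshold, contributing 53; the remaining 4 contribute 0. Total contributed: 53.
Player 4 keeps 53 and receives 2.8 × 53 × 1/17 = 8.73 from the group account, for a payoff of 61.73.

61.73 tokens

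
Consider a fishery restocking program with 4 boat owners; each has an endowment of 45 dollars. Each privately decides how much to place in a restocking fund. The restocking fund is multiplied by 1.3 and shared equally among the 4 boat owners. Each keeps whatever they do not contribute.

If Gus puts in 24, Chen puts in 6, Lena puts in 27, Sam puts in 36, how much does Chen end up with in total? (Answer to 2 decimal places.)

Total contributed: 24 + 6 + 27 + 36 = 93.
Each receives 1.3 × 93 / 4 = 30.23 from the restocking fund.
Chen keeps 45 − 6 = 39, so Chen's payoff is 39 + 30.23 = 69.23.

69.23 dollars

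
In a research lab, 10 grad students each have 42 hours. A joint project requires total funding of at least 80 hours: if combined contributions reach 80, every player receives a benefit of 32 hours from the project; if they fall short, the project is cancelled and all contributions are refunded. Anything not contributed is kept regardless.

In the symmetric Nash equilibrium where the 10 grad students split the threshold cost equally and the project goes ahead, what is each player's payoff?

66 hours

Equal share of the threshold: 80/10 = 8.
At this profile no one gains by cutting their contribution: any cut drops the total below 80, the project is cancelled, contributions are refunded, and the deviator ends with 42, which is less than 42 − 8 + 32 = 66. Contributing more than 8 just wastes the excess. So contributing exactly 8 is a best response.
Each player's payoff: 42 − 8 + 32 = 66.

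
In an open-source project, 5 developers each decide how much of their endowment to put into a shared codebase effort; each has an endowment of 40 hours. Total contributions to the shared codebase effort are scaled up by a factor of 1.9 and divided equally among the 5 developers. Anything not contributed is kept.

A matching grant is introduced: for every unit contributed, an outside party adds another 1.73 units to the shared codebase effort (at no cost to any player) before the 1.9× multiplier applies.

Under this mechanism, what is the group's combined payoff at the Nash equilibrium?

1037.40 hours

With the mechanism, a contributed unit returns 1.9 × 2.73 / 5 = 1.0374 per unit of net cost to the contributor — now above 1 — so contributing fully is weakly dominant for every player.
So the Nash equilibrium is full contribution by all 5; the group earns 1.9 × 2.73 × 200 = 1037.40.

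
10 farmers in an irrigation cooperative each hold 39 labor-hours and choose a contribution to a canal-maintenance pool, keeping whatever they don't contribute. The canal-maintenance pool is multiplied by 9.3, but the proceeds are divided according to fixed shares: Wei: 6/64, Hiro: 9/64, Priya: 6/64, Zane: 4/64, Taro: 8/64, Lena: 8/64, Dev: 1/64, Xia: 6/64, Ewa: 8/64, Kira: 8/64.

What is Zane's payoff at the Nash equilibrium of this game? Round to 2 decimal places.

Player j's private return per contributed unit is 9.3 × (j's share). Contributing is weakly dominant for j when that share is at least 1/9.3 = 0.1075, and contributing 0 is dominant otherwise.
The shares above 0.1075 belong to Hiro, Taro, Lena, Ewa and Kira, contributing 39 each; the remaining 5 contribute 0. Total contributed: 195.
Zane keeps 39 and receives 9.3 × 195 × 4/64 = 113.34 from the canal-maintenance pool, for a payoff of 152.34.

152.34 labor-hours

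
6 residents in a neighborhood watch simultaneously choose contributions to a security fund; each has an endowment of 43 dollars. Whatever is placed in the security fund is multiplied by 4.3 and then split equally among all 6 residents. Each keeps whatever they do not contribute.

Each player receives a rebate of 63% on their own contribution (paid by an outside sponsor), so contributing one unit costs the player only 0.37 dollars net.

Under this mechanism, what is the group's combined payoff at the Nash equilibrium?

The effective private return per unit is now (4.3/6) / 0.37 = 1.9369 > 1, so every player's dominant strategy flips to full contribution.
So the Nash equilibrium is full contribution by all 6; the group earns 6 × (43 × 0.63 + 4.3 × 43) = 1271.94.

1271.94 dollars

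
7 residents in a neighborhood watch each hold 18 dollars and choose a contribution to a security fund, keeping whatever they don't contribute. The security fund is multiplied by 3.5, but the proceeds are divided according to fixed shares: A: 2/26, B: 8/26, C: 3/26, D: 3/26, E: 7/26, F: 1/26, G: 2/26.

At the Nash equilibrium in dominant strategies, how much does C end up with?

Each unit j contributes comes back to j as 3.5 × (j's share), so j prefers to contribute only if that share exceeds 1/3.5 = 0.2857; otherwise keeping the unit dominates.
Only B (8/26) clears that bar, contributing 18; the remaining 6 contribute 0. Total contributed: 18.
C keeps 18 and receives 3.5 × 18 × 3/26 = 7.27 from the security fund, for a payoff of 25.27.

25.27 dollars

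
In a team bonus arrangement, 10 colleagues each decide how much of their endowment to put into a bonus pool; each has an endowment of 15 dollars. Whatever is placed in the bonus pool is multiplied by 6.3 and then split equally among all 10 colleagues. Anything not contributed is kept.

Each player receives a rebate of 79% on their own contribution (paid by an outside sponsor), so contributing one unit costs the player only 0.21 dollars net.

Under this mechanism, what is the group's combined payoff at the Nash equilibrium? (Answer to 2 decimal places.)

1063.50 dollars

The effective private return per unit is now (6.3/10) / 0.21 = 3.0000 > 1, so every player's dominant strategy flips to full contribution.
At the Nash equilibrium everyone contributes 15. Group total payoff = 10 × (15 × 0.79 + 6.3 × 15) = 1063.50.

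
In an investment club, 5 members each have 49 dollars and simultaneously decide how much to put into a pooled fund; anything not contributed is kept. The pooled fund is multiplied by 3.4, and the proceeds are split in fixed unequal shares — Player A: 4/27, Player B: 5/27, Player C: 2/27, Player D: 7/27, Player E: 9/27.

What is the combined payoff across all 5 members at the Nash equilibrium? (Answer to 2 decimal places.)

For player j, contributing a unit is worthwhile iff 3.4 × (j's share) ≥ 1, i.e. iff j's share is at least 0.2941.
Only Player E (9/27) clears that bar, contributing 49; the remaining 4 contribute 0. Total contributed: 49.
The pooled fund pays out 3.4 × 49 = 166.60 in total (split across the unequal shares, but the aggregate is all that matters for the group sum).
The 4 free-riders keep 49 each, adding 196. Group total = 196 + 166.60 = 362.60.

362.60 dollars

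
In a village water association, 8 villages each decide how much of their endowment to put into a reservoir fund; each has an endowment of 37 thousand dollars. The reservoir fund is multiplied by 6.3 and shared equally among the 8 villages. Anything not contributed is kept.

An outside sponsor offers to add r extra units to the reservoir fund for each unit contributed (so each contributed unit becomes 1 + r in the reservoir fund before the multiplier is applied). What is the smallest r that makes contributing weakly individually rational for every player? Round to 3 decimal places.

0.270

With matching at rate r, one contributed unit becomes (1 + r) in the reservoir fund and returns 6.3 × (1 + r) / 8 to the contributor.
Setting this equal to 1: 1 + r = 8/6.3 = 1.2698.
So the minimum matching rate is r = 1.2698 − 1 = 0.270.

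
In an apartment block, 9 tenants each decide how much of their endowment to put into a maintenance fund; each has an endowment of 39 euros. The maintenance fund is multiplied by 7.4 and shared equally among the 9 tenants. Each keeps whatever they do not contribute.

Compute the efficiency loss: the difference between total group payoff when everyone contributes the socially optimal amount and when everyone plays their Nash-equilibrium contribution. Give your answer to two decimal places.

2246.40 euros

Each contributed unit returns 7.4/9 = 0.8222 to its contributor — below 1 — so contributing 0 is dominant for every player. At the Nash equilibrium everyone keeps their 39, and the group total is 9 × 39 = 351.
Each contributed unit returns 7.400 to the group as a whole (0.8222 to each of 9 players), which exceeds 1, so the social optimum is full contribution: group total = 7.400 × 351 = 2597.40.
Efficiency loss = 2597.40 − 351 = 2246.40.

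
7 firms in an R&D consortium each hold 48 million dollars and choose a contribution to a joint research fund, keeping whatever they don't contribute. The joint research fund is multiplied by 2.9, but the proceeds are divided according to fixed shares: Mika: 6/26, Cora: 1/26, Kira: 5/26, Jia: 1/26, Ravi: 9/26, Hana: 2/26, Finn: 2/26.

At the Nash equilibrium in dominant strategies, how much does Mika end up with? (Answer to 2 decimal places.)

For player j, contributing a unit is worthwhile iff 2.9 × (j's share) ≥ 1, i.e. iff j's share is at least 0.3448.
The only share above 0.3448 is Ravi's 9/26, contributing 48; the remaining 6 contribute 0. Total contributed: 48.
Mika keeps 48 and receives 2.9 × 48 × 6/26 = 32.12 from the joint research fund, for a payoff of 80.12.

80.12 million dollars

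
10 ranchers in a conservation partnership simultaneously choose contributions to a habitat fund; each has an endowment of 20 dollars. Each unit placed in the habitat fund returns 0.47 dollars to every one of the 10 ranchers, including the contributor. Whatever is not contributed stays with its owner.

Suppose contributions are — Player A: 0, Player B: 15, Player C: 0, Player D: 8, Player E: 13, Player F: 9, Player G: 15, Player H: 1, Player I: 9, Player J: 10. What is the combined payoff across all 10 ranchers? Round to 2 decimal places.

Total contributed: 0 + 15 + 0 + 8 + 13 + 9 + 15 + 1 + 9 + 10 = 80; total kept: 10 × 20 − 80 = 120.
The habitat fund pays out 0.47 × 10 × 80 = 376.00 in aggregate.
Group total = 120 + 376.00 = 496.00.

496.00 dollars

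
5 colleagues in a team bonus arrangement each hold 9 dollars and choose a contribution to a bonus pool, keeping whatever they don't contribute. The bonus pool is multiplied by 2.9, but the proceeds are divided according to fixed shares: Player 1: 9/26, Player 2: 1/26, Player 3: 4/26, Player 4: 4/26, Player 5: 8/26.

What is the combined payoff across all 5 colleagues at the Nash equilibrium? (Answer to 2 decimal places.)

For player j, contributing a unit is worthwhile iff 2.9 × (j's share) ≥ 1, i.e. iff j's share is at least 0.3448.
Only Player 1 (9/26) clears that bar, contributing 9; the remaining 4 contribute 0. Total contributed: 9.
The bonus pool pays out 2.9 × 9 = 26.10 in total (split across the unequal shares, but the aggregate is all that matters for the group sum).
The 4 free-riders keep 9 each, adding 36. Group total = 36 + 26.10 = 62.10.

62.10 dollars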